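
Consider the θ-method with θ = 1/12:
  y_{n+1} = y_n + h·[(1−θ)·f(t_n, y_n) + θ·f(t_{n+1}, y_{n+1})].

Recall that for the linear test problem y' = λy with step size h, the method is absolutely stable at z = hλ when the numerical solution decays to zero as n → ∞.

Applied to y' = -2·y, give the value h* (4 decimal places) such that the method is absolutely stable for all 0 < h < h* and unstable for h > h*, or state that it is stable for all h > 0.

(-2.4000,0); λ=-2 ⇒ h* = (12/5)/2 = 1.2000.

On y'=λy, z=hλ:
  y_{n+1} = y_n + z·[11/12·y_n + 1/12·y_{n+1}] ⇒ (1 − 1/12z)y_{n+1} = (1 + 11/12z)y_n
  R(z) = (1 + 11/12z)/(1 − 1/12z).

Need |R(x)|<1, x<0.
x=-0.9: |R|=0.1628
R=−1: 1+11/12x = −1+1/12x ⇒ -5/6x=2 ⇒ x=2/(-5/6)=-2.4000
Confirm numerically:
  x=-1.896: |R|=0.63731 <1
  x=-1.369: |R|=0.22881 <1
  x=-0.968: |R|=0.10426 <1
  x=-2.764: |R|=1.24655 >1
  x=-2.624: |R|=1.15317 >1
  x=-2.469: |R|=1.04769 >1
Stable set (-2.4000, 0).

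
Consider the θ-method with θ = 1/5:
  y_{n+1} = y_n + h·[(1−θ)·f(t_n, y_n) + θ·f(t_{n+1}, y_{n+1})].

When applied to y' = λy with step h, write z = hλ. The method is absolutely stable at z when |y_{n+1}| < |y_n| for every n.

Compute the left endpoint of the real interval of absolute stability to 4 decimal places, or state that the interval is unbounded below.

z* = -3.3333.

Set f=λy, z=hλ:
  y_{n+1} = y_n + z·[4/5·y_n + 1/5·y_{n+1}] ⇒ (1 − 1/5z)y_{n+1} = (1 + 4/5z)y_n
  ⇒ R(z) = (1 + 4/5z)/(1 − 1/5z).

Boundary: |R(x)|=1, x<0.
x=-0.7: |R|=0.3860
R=−1: 1+4/5x = −1+1/5x ⇒ -3/5x=2 ⇒ x=2/(-3/5)=-3.3333
Confirm numerically:
  x=-3.094: |R|=0.91129 <1
  x=-3.091: |R|=0.91015 <1
  x=-1.862: |R|=0.35675 <1
  x=-1.530: |R|=0.17152 <1
  x=-3.688: |R|=1.12247 >1
  x=-3.671: |R|=1.11683 >1
  x=-3.551: |R|=1.07637 >1
So |R|<1 on (-3.3333, 0).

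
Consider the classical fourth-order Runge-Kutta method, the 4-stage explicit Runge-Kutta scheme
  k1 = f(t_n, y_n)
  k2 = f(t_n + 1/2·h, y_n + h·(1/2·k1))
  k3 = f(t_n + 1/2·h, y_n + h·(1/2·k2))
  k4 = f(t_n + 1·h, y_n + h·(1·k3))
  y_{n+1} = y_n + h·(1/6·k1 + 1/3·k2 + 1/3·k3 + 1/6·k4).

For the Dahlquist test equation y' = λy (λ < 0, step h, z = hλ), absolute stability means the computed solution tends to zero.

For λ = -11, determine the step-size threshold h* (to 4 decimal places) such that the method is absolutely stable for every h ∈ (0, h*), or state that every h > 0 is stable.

(-2.7853,0); λ=-11 ⇒ h* = 0.2532.

Set f=λy, z=hλ:
  order 4, 4-stage ⇒ R(z)=1+z+z^2/2+z^3/6+z^4/24
  (e.g. R(-1.56)=0.27083, |R|=0.27083)

Solve |R(x)|<1 on ℝ⁻.
x=-1.56: |R|=0.2708
|R(-2.12)|=0.3808 |R(-1.45)|=0.2773 |R(-1.24)|=0.3095
Bisect:
  x_lo=-3.2974 |R|=2.0895  x_hi=-0.2083 |R|=0.8120
  mid=-1.75285 |R|=0.27913 →hi
  mid=-2.52513 |R|=0.67356 →hi
  mid=-2.91126 |R|=1.20714 →lo
  mid=-2.71820 |R|=0.90346 →hi
  mid=-2.81473 |R|=1.04530 →lo
  mid=-2.76646 |R|=0.97198 →hi
  mid=-2.79060 |R|=1.00802 →lo
  mid=-2.77853 |R|=0.98985 →hi
  mid=-2.78456 |R|=0.99890 →hi
  ...
  [-2.78532,-2.78513] ⇒ x*=-2.7853
So |R|<1 on (-2.7853, 0).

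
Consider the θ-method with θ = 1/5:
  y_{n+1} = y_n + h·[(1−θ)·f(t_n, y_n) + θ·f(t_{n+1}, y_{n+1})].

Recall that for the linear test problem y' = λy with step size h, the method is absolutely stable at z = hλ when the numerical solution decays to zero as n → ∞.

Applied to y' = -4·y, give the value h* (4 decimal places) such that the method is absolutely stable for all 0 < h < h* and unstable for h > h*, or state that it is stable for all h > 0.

Set f=λy, z=hλ:
  y_{n+1} = y_n + z·[4/5·y_n + 1/5·y_{n+1}] ⇒ (1 − 1/5z)y_{n+1} = (1 + 4/5z)y_n
  R(z) = (1 + 4/5z)/(1 − 1/5z).

Boundary: |R(x)|=1, x<0.
x=-0.47: |R|=0.5704
R=−1: 1+4/5x = −1+1/5x ⇒ -3/5x=2 ⇒ x=2/(-3/5)=-3.3333
Confirm numerically:
  x=-2.361: |R|=0.60372 <1
  x=-2.293: |R|=0.57206 <1
  x=-2.026: |R|=0.44179 <1
  x=-1.884: |R|=0.36839 <1
  x=-3.671: |R|=1.11683 >1
  x=-3.548: |R|=1.07534 >1
Interval (-3.3333, 0).

(-3.3333,0); λ=-4 ⇒ h* = (10/3)/4 = 0.8333.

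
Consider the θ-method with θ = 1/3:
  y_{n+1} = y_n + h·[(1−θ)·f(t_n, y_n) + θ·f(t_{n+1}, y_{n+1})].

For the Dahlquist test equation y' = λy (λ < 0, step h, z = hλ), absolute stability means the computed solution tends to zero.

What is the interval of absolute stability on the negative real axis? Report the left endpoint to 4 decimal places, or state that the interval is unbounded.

(-6.0000, 0).

Set f=λy, z=hλ:
  y_{n+1} = y_n + z·[2/3·y_n + 1/3·y_{n+1}] ⇒ (1 − 1/3z)y_{n+1} = (1 + 2/3z)y_n
  so R(z) = (1 + 2/3z)/(1 − 1/3z).

Find x<0 with |R(x)|<1.
x=-0.61: |R|=0.4931
R=−1: 1+2/3x = −1+1/3x ⇒ -1/3x=2 ⇒ x=2/(-1/3)=-6.0000
Confirm numerically:
  x=-4.004: |R|=0.71502 <1
  x=-3.172: |R|=0.54180 <1
  x=-2.518: |R|=0.36897 <1
  x=-6.402: |R|=1.04276 >1
  x=-6.128: |R|=1.01402 >1
  x=-6.105: |R|=1.01153 >1
Stable set (-6.0000, 0).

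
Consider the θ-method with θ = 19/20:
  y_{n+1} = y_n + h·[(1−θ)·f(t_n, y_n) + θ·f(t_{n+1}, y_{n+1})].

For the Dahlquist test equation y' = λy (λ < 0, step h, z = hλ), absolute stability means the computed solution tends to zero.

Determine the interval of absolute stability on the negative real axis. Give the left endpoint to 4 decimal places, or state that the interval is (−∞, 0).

On y'=λy, z=hλ:
  y_{n+1} = y_n + z·[1/20·y_n + 19/20·y_{n+1}] ⇒ (1 − 19/20z)y_{n+1} = (1 + 1/20z)y_n
  R(z) = (1 + 1/20z)/(1 − 19/20z).

Boundary: |R(x)|=1, x<0.
x=-1.58: |R|=0.3683
x=-2: |R|=0.3103
x=-10: |R|=0.0476
x=-100: |R|=0.0417
θ=19/20≥1/2 ⇒ |1+1/20x|<|1−19/20x| ∀x<0 ⇒ unbounded interval.

interval (−∞, 0).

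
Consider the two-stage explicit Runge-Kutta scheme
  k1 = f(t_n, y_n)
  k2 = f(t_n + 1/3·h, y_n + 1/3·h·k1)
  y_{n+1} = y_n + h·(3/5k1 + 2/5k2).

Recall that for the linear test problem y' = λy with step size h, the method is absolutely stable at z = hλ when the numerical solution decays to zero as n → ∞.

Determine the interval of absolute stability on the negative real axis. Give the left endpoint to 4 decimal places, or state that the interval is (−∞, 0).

z∈(-7.5000,0).

On y'=λy, z=hλ:
  k1=λy_n ⇒ h·k1=z·y_n;  k2=λ(1+1/3z)y_n ⇒ h·k2=z(1+1/3z)y_n
  y_{n+1}/y_n = 1 + 3/5z + 2/5z(1+1/3z) = 1 + z + 2/15z²
  so R(z) = 1 + z + 2/15z².

Boundary: |R(x)|=1, x<0.
x=-0.87: |R|=0.2309
R=1: x+2/15x²=0 ⇒ x=−15/2=-7.5000; min R=1−1/(4·2/15)=-0.8750>−1
Confirm numerically:
  x=-7.419: |R|=0.91987 <1
  x=-7.357: |R|=0.85973 <1
  x=-4.290: |R|=0.83612 <1
  x=-3.282: |R|=0.84580 <1
  x=-7.661: |R|=1.16446 >1
  x=-7.577: |R|=1.07779 >1
  x=-7.565: |R|=1.06556 >1
So |R|<1 on (-7.5000, 0).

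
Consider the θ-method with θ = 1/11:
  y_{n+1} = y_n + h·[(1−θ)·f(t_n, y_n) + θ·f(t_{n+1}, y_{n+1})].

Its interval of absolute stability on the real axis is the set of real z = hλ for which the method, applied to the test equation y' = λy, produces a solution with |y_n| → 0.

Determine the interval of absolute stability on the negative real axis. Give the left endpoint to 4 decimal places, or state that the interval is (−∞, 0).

(-2.4444, 0).

On y'=λy, z=hλ:
  y_{n+1} = y_n + z·[10/11·y_n + 1/11·y_{n+1}] ⇒ (1 − 1/11z)y_{n+1} = (1 + 10/11z)y_n
  R(z) = (1 + 10/11z)/(1 − 1/11z).

Find x<0 with |R(x)|<1.
x=-1.18: |R|=0.0657
R=−1: 1+10/11x = −1+1/11x ⇒ -9/11x=2 ⇒ x=2/(-9/11)=-2.4444
Confirm numerically:
  x=-1.721: |R|=0.48817 <1
  x=-1.506: |R|=0.32464 <1
  x=-1.114: |R|=0.01156 <1
  x=-2.766: |R|=1.21023 >1
  x=-2.714: |R|=1.17690 >1
Stable set (-2.4444, 0).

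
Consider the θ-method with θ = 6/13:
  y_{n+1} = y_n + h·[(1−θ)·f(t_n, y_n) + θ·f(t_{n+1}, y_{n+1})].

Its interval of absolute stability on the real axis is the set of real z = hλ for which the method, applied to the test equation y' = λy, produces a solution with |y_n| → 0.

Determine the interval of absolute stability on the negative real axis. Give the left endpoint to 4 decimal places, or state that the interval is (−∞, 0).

(-26.0000, 0).

On y'=λy, z=hλ:
  y_{n+1} = y_n + z·[7/13·y_n + 6/13·y_{n+1}] ⇒ (1 − 6/13z)y_{n+1} = (1 + 7/13z)y_n
  Hence R(z) = (1 + 7/13z)/(1 − 6/13z).

Solve |R(x)|<1 on ℝ⁻.
x=-1.35: |R|=0.1682
R=−1: 1+7/13x = −1+6/13x ⇒ -1/13x=2 ⇒ x=2/(-1/13)=-26.0000
Confirm numerically:
  x=-23.022: |R|=0.98030 <1
  x=-20.256: |R|=0.95731 <1
  x=-18.521: |R|=0.93975 <1
  x=-26.127: |R|=1.00075 >1
  x=-26.037: |R|=1.00022 >1
So |R|<1 on (-26.0000, 0).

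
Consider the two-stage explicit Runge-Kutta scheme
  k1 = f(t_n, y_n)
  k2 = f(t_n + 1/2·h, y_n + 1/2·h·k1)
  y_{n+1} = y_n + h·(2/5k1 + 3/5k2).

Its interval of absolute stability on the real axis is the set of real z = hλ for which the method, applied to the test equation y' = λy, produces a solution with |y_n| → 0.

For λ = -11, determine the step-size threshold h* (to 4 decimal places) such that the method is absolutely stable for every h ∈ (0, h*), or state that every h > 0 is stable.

(-3.3333,0); λ=-11 ⇒ h* = (10/3)/11 = 0.3030.

Test eqn y'=λy, z=hλ:
  k1=λy_n ⇒ h·k1=z·y_n;  k2=λ(1+1/2z)y_n ⇒ h·k2=z(1+1/2z)y_n
  y_{n+1}/y_n = 1 + 2/5z + 3/5z(1+1/2z) = 1 + z + 3/10z²
  so R(z) = 1 + z + 3/10z².

Solve |R(x)|<1 on ℝ⁻.
x=-0.7: |R|=0.4470
R=1: x+3/10x²=0 ⇒ x=−10/3=-3.3333; min R=1−1/(4·3/10)=0.1667>−1
Confirm numerically:
  x=-2.940: |R|=0.65308 <1
  x=-2.037: |R|=0.20781 <1
  x=-1.562: |R|=0.16995 <1
  x=-3.748: |R|=1.46625 >1
  x=-3.739: |R|=1.45504 >1
Interval (-3.3333, 0).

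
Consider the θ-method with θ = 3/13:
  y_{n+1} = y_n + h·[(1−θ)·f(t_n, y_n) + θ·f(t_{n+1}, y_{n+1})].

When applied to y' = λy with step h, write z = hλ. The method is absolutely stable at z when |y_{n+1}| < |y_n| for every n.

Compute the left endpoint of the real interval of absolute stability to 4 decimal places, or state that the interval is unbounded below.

Test eqn y'=λy, z=hλ:
  y_{n+1} = y_n + z·[10/13·y_n + 3/13·y_{n+1}] ⇒ (1 − 3/13z)y_{n+1} = (1 + 10/13z)y_n
  so R(z) = (1 + 10/13z)/(1 − 3/13z).

Find x<0 with |R(x)|<1.
x=-1.45: |R|=0.0865
R=−1: 1+10/13x = −1+3/13x ⇒ -7/13x=2 ⇒ x=2/(-7/13)=-3.7143
Confirm numerically:
  x=-3.602: |R|=0.96698 <1
  x=-3.418: |R|=0.91081 <1
  x=-2.610: |R|=0.62890 <1
  x=-2.262: |R|=0.48620 <1
  x=-4.267: |R|=1.14996 >1
  x=-3.938: |R|=1.06311 >1
  x=-3.792: |R|=1.02232 >1
So |R|<1 on (-3.7143, 0).

left endpoint -3.7143.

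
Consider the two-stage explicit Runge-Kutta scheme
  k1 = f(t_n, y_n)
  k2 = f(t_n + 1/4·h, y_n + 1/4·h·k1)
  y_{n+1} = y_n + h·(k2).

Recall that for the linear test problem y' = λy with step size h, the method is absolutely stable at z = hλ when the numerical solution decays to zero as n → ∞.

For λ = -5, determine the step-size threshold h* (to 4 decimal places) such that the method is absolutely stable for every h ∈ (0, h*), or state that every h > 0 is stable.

With y'=λy (z=hλ):
  k1=λy_n ⇒ h·k1=z·y_n;  k2=λ(1+1/4z)y_n ⇒ h·k2=z(1+1/4z)y_n
  y_{n+1}/y_n = 1 + z(1+1/4z) = 1 + z + 1/4z²
  R(z) = 1 + z + 1/4z².

Boundary: |R(x)|=1, x<0.
x=-0.33: |R|=0.6972
R=1: x+1/4x²=0 ⇒ x=−4=-4.0000; min R=1−1/(4·1/4)=0.0000>−1
Confirm numerically:
  x=-3.187: |R|=0.35224 <1
  x=-2.449: |R|=0.05040 <1
  x=-2.204: |R|=0.01040 <1
  x=-4.044: |R|=1.04448 >1
  x=-4.025: |R|=1.02516 >1
Stable set (-4.0000, 0).

(-4.0000,0); λ=-5 ⇒ h* = (4)/5 = 0.8000.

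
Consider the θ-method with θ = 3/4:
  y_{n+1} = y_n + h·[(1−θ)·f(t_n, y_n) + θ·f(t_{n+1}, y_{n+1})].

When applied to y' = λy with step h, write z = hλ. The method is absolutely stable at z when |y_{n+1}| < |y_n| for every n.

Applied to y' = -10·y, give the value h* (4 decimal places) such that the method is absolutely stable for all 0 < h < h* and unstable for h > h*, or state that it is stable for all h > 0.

(−∞, 0) — no finite endpoint. Any h>0 works for λ=-10.

Set f=λy, z=hλ:
  y_{n+1} = y_n + z·[1/4·y_n + 3/4·y_{n+1}] ⇒ (1 − 3/4z)y_{n+1} = (1 + 1/4z)y_n
  Hence R(z) = (1 + 1/4z)/(1 − 3/4z).

Find x<0 with |R(x)|<1.
x=-0.72: |R|=0.5325
x=-2: |R|=0.2000
x=-10: |R|=0.1765
x=-100: |R|=0.3158
θ=3/4≥1/2 ⇒ |1+1/4x|<|1−3/4x| ∀x<0 ⇒ stable on all of ℝ⁻.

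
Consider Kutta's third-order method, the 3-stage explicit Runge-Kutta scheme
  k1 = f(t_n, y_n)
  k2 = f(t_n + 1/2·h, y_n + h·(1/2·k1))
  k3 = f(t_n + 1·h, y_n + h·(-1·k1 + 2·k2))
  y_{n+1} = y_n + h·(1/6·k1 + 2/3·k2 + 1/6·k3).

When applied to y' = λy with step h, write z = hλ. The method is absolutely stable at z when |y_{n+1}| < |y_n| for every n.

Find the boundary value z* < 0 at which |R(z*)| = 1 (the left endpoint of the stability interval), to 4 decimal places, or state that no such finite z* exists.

left endpoint -2.5127.

Set f=λy, z=hλ:
  order 3, 3-stage ⇒ R(z)=1+z+z^2/2+z^3/6
  (e.g. R(-1.11)=0.27811, |R|=0.27811)

Boundary: |R(x)|=1, x<0.
x=-1.11: |R|=0.2781
|R(-2.64)|=1.2218 |R(-1)|=0.3333 |R(-0.68)|=0.4988
Bisect:
  x_lo=-3.1311 |R|=2.3453  x_hi=-0.2426 |R|=0.7845
  mid=-1.68685 |R|=0.06409 →hi
  mid=-2.40897 |R|=0.83733 →hi
  mid=-2.77003 |R|=1.47594 →lo
  mid=-2.58950 |R|=1.13074 →lo
  mid=-2.49924 |R|=0.97793 →hi
  mid=-2.54437 |R|=1.05276 →lo
  mid=-2.52180 |R|=1.01496 →lo
  mid=-2.51052 |R|=0.99635 →hi
  mid=-2.51616 |R|=1.00563 →lo
  ...
  [-2.51281,-2.51264] ⇒ x*=-2.5127
Interval (-2.5127, 0).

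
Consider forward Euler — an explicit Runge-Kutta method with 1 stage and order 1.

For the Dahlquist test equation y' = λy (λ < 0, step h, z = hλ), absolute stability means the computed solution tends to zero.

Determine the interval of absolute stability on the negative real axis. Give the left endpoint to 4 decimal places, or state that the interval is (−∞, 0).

z∈(-2.0000,0).

With y'=λy (z=hλ):
  order 1, 1-stage ⇒ R(z)=1+z
  (e.g. R(-0.39)=0.61000, |R|=0.61000)

Solve |R(x)|<1 on ℝ⁻.
x=-0.39: |R|=0.6100
|R(-1.86)|=0.8600 |R(-0.94)|=0.0600 |R(-0.72)|=0.2800
Bisect:
  x_lo=-2.6665 |R|=1.6665  x_hi=-0.1889 |R|=0.8111
  mid=-1.42767 |R|=0.42767 →hi
  mid=-2.04708 |R|=1.04708 →lo
  mid=-1.73738 |R|=0.73738 →hi
  mid=-1.89223 |R|=0.89223 →hi
  mid=-1.96965 |R|=0.96965 →hi
  mid=-2.00837 |R|=1.00837 →lo
  mid=-1.98901 |R|=0.98901 →hi
  ...
  [-2.00005,-1.99990] ⇒ x*=-2.0000
Interval (-2.0000, 0).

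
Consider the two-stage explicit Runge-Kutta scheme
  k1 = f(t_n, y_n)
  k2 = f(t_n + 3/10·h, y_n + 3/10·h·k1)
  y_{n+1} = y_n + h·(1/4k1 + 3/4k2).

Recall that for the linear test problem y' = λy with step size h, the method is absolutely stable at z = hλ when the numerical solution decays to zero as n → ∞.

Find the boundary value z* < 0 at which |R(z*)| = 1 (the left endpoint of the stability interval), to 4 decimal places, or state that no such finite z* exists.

Test eqn y'=λy, z=hλ:
  k1=λy_n ⇒ h·k1=z·y_n;  k2=λ(1+3/10z)y_n ⇒ h·k2=z(1+3/10z)y_n
  y_{n+1}/y_n = 1 + 1/4z + 3/4z(1+3/10z) = 1 + z + 9/40z²
  ⇒ R(z) = 1 + z + 9/40z².

Need |R(x)|<1, x<0.
x=-0.32: |R|=0.7030
R=1: x+9/40x²=0 ⇒ x=−40/9=-4.4444; min R=1−1/(4·9/40)=-0.1111>−1
Confirm numerically:
  x=-4.269: |R|=0.83148 <1
  x=-3.236: |R|=0.12013 <1
  x=-2.014: |R|=0.10136 <1
  x=-4.865: |R|=1.46035 >1
  x=-4.659: |R|=1.22491 >1
  x=-4.583: |R|=1.14288 >1
Interval (-4.4444, 0).

left endpoint -4.4444.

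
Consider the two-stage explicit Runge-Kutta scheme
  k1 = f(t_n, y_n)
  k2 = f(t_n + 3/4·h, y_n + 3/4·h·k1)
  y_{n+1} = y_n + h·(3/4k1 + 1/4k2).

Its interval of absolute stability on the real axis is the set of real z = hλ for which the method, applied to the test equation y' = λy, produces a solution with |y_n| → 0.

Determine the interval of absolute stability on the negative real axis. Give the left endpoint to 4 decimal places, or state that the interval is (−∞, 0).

Set f=λy, z=hλ:
  k1=λy_n ⇒ h·k1=z·y_n;  k2=λ(1+3/4z)y_n ⇒ h·k2=z(1+3/4z)y_n
  y_{n+1}/y_n = 1 + 3/4z + 1/4z(1+3/4z) = 1 + z + 3/16z²
  so R(z) = 1 + z + 3/16z².

Solve |R(x)|<1 on ℝ⁻.
x=-0.63: |R|=0.4444
R=1: x+3/16x²=0 ⇒ x=−16/3=-5.3333; min R=1−1/(4·3/16)=-0.3333>−1
Confirm numerically:
  x=-4.613: |R|=0.37696 <1
  x=-4.566: |R|=0.34307 <1
  x=-3.597: |R|=0.17105 <1
  x=-5.926: |R|=1.65853 >1
  x=-5.713: |R|=1.40669 >1
  x=-5.462: |R|=1.13177 >1
Interval (-5.3333, 0).

(-5.3333, 0).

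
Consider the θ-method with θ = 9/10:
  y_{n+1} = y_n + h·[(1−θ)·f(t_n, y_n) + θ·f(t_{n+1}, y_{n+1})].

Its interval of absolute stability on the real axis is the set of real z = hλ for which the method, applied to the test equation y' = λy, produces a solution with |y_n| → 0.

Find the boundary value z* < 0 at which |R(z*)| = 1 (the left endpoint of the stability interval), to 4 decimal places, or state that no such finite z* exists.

On y'=λy, z=hλ:
  y_{n+1} = y_n + z·[1/10·y_n + 9/10·y_{n+1}] ⇒ (1 − 9/10z)y_{n+1} = (1 + 1/10z)y_n
  so R(z) = (1 + 1/10z)/(1 − 9/10z).

Boundary: |R(x)|=1, x<0.
x=-1.06: |R|=0.4575
x=-2: |R|=0.2857
x=-10: |R|=0.0000
x=-100: |R|=0.0989
θ=9/10≥1/2 ⇒ |1+1/10x|<|1−9/10x| ∀x<0 ⇒ stable on all of ℝ⁻.

unbounded; (−∞, 0).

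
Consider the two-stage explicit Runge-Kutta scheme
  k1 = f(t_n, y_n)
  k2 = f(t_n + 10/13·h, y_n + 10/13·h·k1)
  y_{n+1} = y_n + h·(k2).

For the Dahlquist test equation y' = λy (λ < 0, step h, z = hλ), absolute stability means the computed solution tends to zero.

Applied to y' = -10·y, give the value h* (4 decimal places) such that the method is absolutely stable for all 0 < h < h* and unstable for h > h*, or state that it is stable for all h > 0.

(-1.3000,0); λ=-10 ⇒ h* = (13/10)/10 = 0.1300.

Set f=λy, z=hλ:
  k1=λy_n ⇒ h·k1=z·y_n;  k2=λ(1+10/13z)y_n ⇒ h·k2=z(1+10/13z)y_n
  y_{n+1}/y_n = 1 + z(1+10/13z) = 1 + z + 10/13z²
  Hence R(z) = 1 + z + 10/13z².

Need |R(x)|<1, x<0.
x=-1.45: |R|=1.1673
R=1: x+10/13x²=0 ⇒ x=−13/10=-1.3000; min R=1−1/(4·10/13)=0.6750>−1
Confirm numerically:
  x=-1.225: |R|=0.92933 <1
  x=-1.092: |R|=0.82528 <1
  x=-0.756: |R|=0.68364 <1
  x=-1.580: |R|=1.34031 >1
  x=-1.385: |R|=1.09056 >1
So |R|<1 on (-1.3000, 0).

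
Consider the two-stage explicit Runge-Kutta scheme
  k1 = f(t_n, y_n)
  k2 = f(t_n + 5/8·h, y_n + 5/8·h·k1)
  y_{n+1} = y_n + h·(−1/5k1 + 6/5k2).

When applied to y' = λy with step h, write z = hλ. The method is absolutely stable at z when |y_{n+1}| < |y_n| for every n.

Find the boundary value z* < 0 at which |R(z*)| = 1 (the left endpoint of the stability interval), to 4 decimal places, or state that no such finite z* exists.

On y'=λy, z=hλ:
  k1=λy_n ⇒ h·k1=z·y_n;  k2=λ(1+5/8z)y_n ⇒ h·k2=z(1+5/8z)y_n
  y_{n+1}/y_n = 1 − 1/5z + 6/5z(1+5/8z) = 1 + z + 3/4z²
  ⇒ R(z) = 1 + z + 3/4z².

Solve |R(x)|<1 on ℝ⁻.
x=-0.5: |R|=0.6875
R=1: x+3/4x²=0 ⇒ x=−4/3=-1.3333; min R=1−1/(4·3/4)=0.6667>−1
Confirm numerically:
  x=-0.894: |R|=0.70543 <1
  x=-0.762: |R|=0.67348 <1
  x=-0.554: |R|=0.67619 <1
  x=-1.468: |R|=1.14827 >1
  x=-1.423: |R|=1.09570 >1
Interval (-1.3333, 0).

left endpoint -1.3333.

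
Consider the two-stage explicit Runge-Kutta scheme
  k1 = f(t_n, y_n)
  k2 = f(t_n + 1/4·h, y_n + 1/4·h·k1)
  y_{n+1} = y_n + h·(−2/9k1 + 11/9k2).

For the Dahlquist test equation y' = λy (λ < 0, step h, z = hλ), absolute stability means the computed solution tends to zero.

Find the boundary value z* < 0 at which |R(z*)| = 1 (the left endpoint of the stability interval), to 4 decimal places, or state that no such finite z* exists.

Set f=λy, z=hλ:
  k1=λy_n ⇒ h·k1=z·y_n;  k2=λ(1+1/4z)y_n ⇒ h·k2=z(1+1/4z)y_n
  y_{n+1}/y_n = 1 − 2/9z + 11/9z(1+1/4z) = 1 + z + 11/36z²
  ⇒ R(z) = 1 + z + 11/36z².

Find x<0 with |R(x)|<1.
x=-0.64: |R|=0.4852
R=1: x+11/36x²=0 ⇒ x=−36/11=-3.2727; min R=1−1/(4·11/36)=0.1818>−1
Confirm numerically:
  x=-2.686: |R|=0.51846 <1
  x=-2.432: |R|=0.37525 <1
  x=-2.202: |R|=0.27958 <1
  x=-1.547: |R|=0.18426 <1
  x=-3.809: |R|=1.62415 >1
  x=-3.604: |R|=1.36480 >1
Stable set (-3.2727, 0).

left endpoint -3.2727.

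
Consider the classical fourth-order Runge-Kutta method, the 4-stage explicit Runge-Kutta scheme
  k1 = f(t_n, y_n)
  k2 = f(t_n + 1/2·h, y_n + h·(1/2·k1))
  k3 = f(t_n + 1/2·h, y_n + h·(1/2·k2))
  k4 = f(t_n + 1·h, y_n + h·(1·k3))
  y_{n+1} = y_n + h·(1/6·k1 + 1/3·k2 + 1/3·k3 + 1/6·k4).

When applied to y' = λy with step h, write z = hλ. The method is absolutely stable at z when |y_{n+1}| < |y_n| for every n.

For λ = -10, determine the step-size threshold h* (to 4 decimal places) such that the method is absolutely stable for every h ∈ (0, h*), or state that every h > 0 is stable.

Set f=λy, z=hλ:
  order 4, 4-stage ⇒ R(z)=1+z+z^2/2+z^3/6+z^4/24
  (e.g. R(-1.12)=0.33861, |R|=0.33861)

Find x<0 with |R(x)|<1.
x=-1.12: |R|=0.3386
|R(-2.82)|=1.0536 |R(-2.09)|=0.3675 |R(-1)|=0.3750
Bisect:
  x_lo=-3.6177 |R|=3.1721  x_hi=-0.2133 |R|=0.8079
  mid=-1.91554 |R|=0.30865 →hi
  mid=-2.76664 |R|=0.97224 →hi
  mid=-3.19219 |R|=1.80798 →lo
  mid=-2.97942 |R|=1.33436 →lo
  mid=-2.87303 |R|=1.14054 →lo
  mid=-2.81983 |R|=1.05334 →lo
  mid=-2.79324 |R|=1.01204 →lo
  ...
  [-2.78534,-2.78513] ⇒ x*=-2.7853
So |R|<1 on (-2.7853, 0).

(-2.7853,0); λ=-10 ⇒ h* = 0.2785.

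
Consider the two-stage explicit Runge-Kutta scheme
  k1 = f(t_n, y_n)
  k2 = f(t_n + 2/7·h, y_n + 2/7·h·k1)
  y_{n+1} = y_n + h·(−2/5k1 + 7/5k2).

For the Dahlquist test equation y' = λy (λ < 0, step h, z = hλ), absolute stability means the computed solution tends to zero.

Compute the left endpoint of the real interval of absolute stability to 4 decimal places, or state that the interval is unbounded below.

z* = -2.5000.

Test eqn y'=λy, z=hλ:
  k1=λy_n ⇒ h·k1=z·y_n;  k2=λ(1+2/7z)y_n ⇒ h·k2=z(1+2/7z)y_n
  y_{n+1}/y_n = 1 − 2/5z + 7/5z(1+2/7z) = 1 + z + 2/5z²
  Hence R(z) = 1 + z + 2/5z².

Solve |R(x)|<1 on ℝ⁻.
x=-1.67: |R|=0.4456
R=1: x+2/5x²=0 ⇒ x=−5/2=-2.5000; min R=1−1/(4·2/5)=0.3750>−1
Confirm numerically:
  x=-2.231: |R|=0.75994 <1
  x=-1.794: |R|=0.49337 <1
  x=-1.403: |R|=0.38436 <1
  x=-3.030: |R|=1.64236 >1
  x=-2.685: |R|=1.19869 >1
Stable set (-2.5000, 0).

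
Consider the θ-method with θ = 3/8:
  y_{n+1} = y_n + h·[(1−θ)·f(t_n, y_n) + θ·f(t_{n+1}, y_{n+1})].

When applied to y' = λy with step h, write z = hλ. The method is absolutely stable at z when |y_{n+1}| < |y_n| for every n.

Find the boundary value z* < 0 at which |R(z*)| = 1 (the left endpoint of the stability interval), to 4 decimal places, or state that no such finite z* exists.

z* = -8.0000.

On y'=λy, z=hλ:
  y_{n+1} = y_n + z·[5/8·y_n + 3/8·y_{n+1}] ⇒ (1 − 3/8z)y_{n+1} = (1 + 5/8z)y_n
  so R(z) = (1 + 5/8z)/(1 − 3/8z).

Solve |R(x)|<1 on ℝ⁻.
x=-0.33: |R|=0.7063
R=−1: 1+5/8x = −1+3/8x ⇒ -1/4x=2 ⇒ x=2/(-1/4)=-8.0000
Confirm numerically:
  x=-7.516: |R|=0.96831 <1
  x=-6.863: |R|=0.92046 <1
  x=-4.864: |R|=0.72238 <1
  x=-8.597: |R|=1.03533 >1
  x=-8.463: |R|=1.02773 >1
  x=-8.039: |R|=1.00243 >1
So |R|<1 on (-8.0000, 0).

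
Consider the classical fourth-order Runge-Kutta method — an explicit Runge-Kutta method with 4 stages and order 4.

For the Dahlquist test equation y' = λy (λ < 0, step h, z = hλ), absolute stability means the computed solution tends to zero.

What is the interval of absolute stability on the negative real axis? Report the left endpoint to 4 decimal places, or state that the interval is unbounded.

z∈(-2.7853,0).

With y'=λy (z=hλ):
  order 4, 4-stage ⇒ R(z)=1+z+z^2/2+z^3/6+z^4/24
  (e.g. R(-1.29)=0.29965, |R|=0.29965)

Solve |R(x)|<1 on ℝ⁻.
x=-1.29: |R|=0.2997
|R(-2.29)|=0.4764 |R(-1.99)|=0.3300 |R(-0.72)|=0.4882
Bisect:
  x_lo=-3.3722 |R|=2.3105  x_hi=-0.1426 |R|=0.8671
  mid=-1.75737 |R|=0.27966 →hi
  mid=-2.56478 |R|=0.71534 →hi
  mid=-2.96848 |R|=1.31319 →lo
  mid=-2.76663 |R|=0.97222 →hi
  mid=-2.86755 |R|=1.13128 →lo
  mid=-2.81709 |R|=1.04901 →lo
  mid=-2.79186 |R|=1.00995 →lo
  mid=-2.77924 |R|=0.99092 →hi
  ...
  [-2.78536,-2.78516] ⇒ x*=-2.7853
Stable set (-2.7853, 0).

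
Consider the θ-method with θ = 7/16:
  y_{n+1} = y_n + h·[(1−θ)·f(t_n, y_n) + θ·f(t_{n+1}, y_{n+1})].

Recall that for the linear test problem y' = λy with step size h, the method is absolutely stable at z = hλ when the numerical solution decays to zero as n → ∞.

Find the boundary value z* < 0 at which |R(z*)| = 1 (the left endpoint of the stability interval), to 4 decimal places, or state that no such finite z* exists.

left endpoint -16.0000.

With y'=λy (z=hλ):
  y_{n+1} = y_n + z·[9/16·y_n + 7/16·y_{n+1}] ⇒ (1 − 7/16z)y_{n+1} = (1 + 9/16z)y_n
  R(z) = (1 + 9/16z)/(1 − 7/16z).

Boundary: |R(x)|=1, x<0.
x=-1: |R|=0.3043
R=−1: 1+9/16x = −1+7/16x ⇒ -1/8x=2 ⇒ x=2/(-1/8)=-16.0000
Confirm numerically:
  x=-11.949: |R|=0.91869 <1
  x=-11.893: |R|=0.91724 <1
  x=-9.073: |R|=0.82576 <1
  x=-9.071: |R|=0.82568 <1
  x=-16.528: |R|=1.00802 >1
  x=-16.161: |R|=1.00249 >1
So |R|<1 on (-16.0000, 0).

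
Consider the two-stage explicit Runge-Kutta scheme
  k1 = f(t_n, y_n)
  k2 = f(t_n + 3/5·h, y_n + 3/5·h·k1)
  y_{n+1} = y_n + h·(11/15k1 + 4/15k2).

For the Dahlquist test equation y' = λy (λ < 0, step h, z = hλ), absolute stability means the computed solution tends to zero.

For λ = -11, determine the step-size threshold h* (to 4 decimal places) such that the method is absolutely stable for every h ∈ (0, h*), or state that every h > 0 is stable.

With y'=λy (z=hλ):
  k1=λy_n ⇒ h·k1=z·y_n;  k2=λ(1+3/5z)y_n ⇒ h·k2=z(1+3/5z)y_n
  y_{n+1}/y_n = 1 + 11/15z + 4/15z(1+3/5z) = 1 + z + 4/25z²
  Hence R(z) = 1 + z + 4/25z².

Need |R(x)|<1, x<0.
x=-1.04: |R|=0.1331
R=1: x+4/25x²=0 ⇒ x=−25/4=-6.2500; min R=1−1/(4·4/25)=-0.5625>−1
Confirm numerically:
  x=-5.848: |R|=0.62386 <1
  x=-5.757: |R|=0.54589 <1
  x=-5.374: |R|=0.24678 <1
  x=-6.670: |R|=1.44822 >1
  x=-6.553: |R|=1.31769 >1
Interval (-6.2500, 0).

(-6.2500,0); λ=-11 ⇒ h* = (25/4)/11 = 0.5682.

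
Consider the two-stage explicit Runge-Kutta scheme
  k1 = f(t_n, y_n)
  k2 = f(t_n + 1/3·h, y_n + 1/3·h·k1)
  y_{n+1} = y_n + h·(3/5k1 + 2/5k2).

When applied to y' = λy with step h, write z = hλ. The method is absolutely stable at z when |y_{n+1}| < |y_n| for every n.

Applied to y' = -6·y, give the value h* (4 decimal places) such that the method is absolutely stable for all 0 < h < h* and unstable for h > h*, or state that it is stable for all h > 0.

With y'=λy (z=hλ):
  k1=λy_n ⇒ h·k1=z·y_n;  k2=λ(1+1/3z)y_n ⇒ h·k2=z(1+1/3z)y_n
  y_{n+1}/y_n = 1 + 3/5z + 2/5z(1+1/3z) = 1 + z + 2/15z²
  so R(z) = 1 + z + 2/15z².

Boundary: |R(x)|=1, x<0.
x=-0.99: |R|=0.1407
R=1: x+2/15x²=0 ⇒ x=−15/2=-7.5000; min R=1−1/(4·2/15)=-0.8750>−1
Confirm numerically:
  x=-7.348: |R|=0.85108 <1
  x=-7.270: |R|=0.77705 <1
  x=-5.084: |R|=0.63773 <1
  x=-7.918: |R|=1.44130 >1
  x=-7.905: |R|=1.42687 >1
  x=-7.838: |R|=1.35323 >1
Interval (-7.5000, 0).

(-7.5000,0); λ=-6 ⇒ h* = (15/2)/6 = 1.2500.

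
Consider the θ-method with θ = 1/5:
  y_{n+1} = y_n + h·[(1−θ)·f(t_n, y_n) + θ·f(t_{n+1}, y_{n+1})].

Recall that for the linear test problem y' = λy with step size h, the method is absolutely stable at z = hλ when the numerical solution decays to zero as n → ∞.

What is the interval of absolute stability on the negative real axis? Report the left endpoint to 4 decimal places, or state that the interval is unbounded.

(-3.3333, 0).

Test eqn y'=λy, z=hλ:
  y_{n+1} = y_n + z·[4/5·y_n + 1/5·y_{n+1}] ⇒ (1 − 1/5z)y_{n+1} = (1 + 4/5z)y_n
  ⇒ R(z) = (1 + 4/5z)/(1 − 1/5z).

Boundary: |R(x)|=1, x<0.
x=-0.98: |R|=0.1806
R=−1: 1+4/5x = −1+1/5x ⇒ -3/5x=2 ⇒ x=2/(-3/5)=-3.3333
Confirm numerically:
  x=-2.679: |R|=0.74437 <1
  x=-2.323: |R|=0.58610 <1
  x=-2.236: |R|=0.54505 <1
  x=-1.748: |R|=0.29520 <1
  x=-3.867: |R|=1.18056 >1
  x=-3.801: |R|=1.15941 >1
  x=-3.759: |R|=1.14579 >1
So |R|<1 on (-3.3333, 0).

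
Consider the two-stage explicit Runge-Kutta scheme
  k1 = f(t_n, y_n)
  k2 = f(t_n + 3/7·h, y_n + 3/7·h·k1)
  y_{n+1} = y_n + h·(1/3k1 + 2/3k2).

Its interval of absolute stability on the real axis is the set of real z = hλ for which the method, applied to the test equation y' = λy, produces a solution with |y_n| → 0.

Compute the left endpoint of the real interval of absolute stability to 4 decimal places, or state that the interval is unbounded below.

z* = -3.5000.

On y'=λy, z=hλ:
  k1=λy_n ⇒ h·k1=z·y_n;  k2=λ(1+3/7z)y_n ⇒ h·k2=z(1+3/7z)y_n
  y_{n+1}/y_n = 1 + 1/3z + 2/3z(1+3/7z) = 1 + z + 2/7z²
  ⇒ R(z) = 1 + z + 2/7z².

Boundary: |R(x)|=1, x<0.
x=-1.24: |R|=0.1993
R=1: x+2/7x²=0 ⇒ x=−7/2=-3.5000; min R=1−1/(4·2/7)=0.1250>−1
Confirm numerically:
  x=-2.591: |R|=0.32708 <1
  x=-2.441: |R|=0.26142 <1
  x=-1.923: |R|=0.13355 <1
  x=-1.441: |R|=0.15228 <1
  x=-4.002: |R|=1.57400 >1
  x=-3.689: |R|=1.19921 >1
  x=-3.603: |R|=1.10603 >1
Stable set (-3.5000, 0).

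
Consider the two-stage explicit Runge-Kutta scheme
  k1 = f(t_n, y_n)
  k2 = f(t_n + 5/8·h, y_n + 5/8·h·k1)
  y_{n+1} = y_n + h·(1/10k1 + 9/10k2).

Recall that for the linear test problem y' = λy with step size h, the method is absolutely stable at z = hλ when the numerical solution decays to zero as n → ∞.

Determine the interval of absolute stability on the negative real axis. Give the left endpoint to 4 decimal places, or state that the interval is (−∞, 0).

(-1.7778, 0).

On y'=λy, z=hλ:
  k1=λy_n ⇒ h·k1=z·y_n;  k2=λ(1+5/8z)y_n ⇒ h·k2=z(1+5/8z)y_n
  y_{n+1}/y_n = 1 + 1/10z + 9/10z(1+5/8z) = 1 + z + 9/16z²
  R(z) = 1 + z + 9/16z².

Find x<0 with |R(x)|<1.
x=-1.72: |R|=0.9441
R=1: x+9/16x²=0 ⇒ x=−16/9=-1.7778; min R=1−1/(4·9/16)=0.5556>−1
Confirm numerically:
  x=-1.000: |R|=0.56250 <1
  x=-0.806: |R|=0.55942 <1
  x=-0.772: |R|=0.56324 <1
  x=-2.283: |R|=1.64880 >1
  x=-2.117: |R|=1.40395 >1
  x=-1.886: |R|=1.11481 >1
Interval (-1.7778, 0).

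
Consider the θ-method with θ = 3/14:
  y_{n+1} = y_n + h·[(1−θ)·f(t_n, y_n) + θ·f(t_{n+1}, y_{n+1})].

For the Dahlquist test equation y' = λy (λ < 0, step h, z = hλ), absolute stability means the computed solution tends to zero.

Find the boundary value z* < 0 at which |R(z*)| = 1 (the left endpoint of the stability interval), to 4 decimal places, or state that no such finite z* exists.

z* = -3.5000.

Set f=λy, z=hλ:
  y_{n+1} = y_n + z·[11/14·y_n + 3/14·y_{n+1}] ⇒ (1 − 3/14z)y_{n+1} = (1 + 11/14z)y_n
  R(z) = (1 + 11/14z)/(1 − 3/14z).

Boundary: |R(x)|=1, x<0.
x=-1.07: |R|=0.1296
R=−1: 1+11/14x = −1+3/14x ⇒ -4/7x=2 ⇒ x=2/(-4/7)=-3.5000
Confirm numerically:
  x=-2.262: |R|=0.52353 <1
  x=-2.159: |R|=0.47610 <1
  x=-1.474: |R|=0.12018 <1
  x=-1.442: |R|=0.10160 <1
  x=-4.065: |R|=1.17255 >1
  x=-3.844: |R|=1.10779 >1
  x=-3.763: |R|=1.08320 >1
Interval (-3.5000, 0).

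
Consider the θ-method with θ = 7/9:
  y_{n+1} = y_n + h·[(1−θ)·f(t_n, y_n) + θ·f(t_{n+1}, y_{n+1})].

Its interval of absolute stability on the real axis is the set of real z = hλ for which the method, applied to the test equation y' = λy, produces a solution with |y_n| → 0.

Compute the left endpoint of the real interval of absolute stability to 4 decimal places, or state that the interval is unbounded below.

interval (−∞, 0).

Test eqn y'=λy, z=hλ:
  y_{n+1} = y_n + z·[2/9·y_n + 7/9·y_{n+1}] ⇒ (1 − 7/9z)y_{n+1} = (1 + 2/9z)y_n
  so R(z) = (1 + 2/9z)/(1 − 7/9z).

Find x<0 with |R(x)|<1.
x=-1.79: |R|=0.2517
x=-2: |R|=0.2174
x=-10: |R|=0.1392
x=-100: |R|=0.2694
θ=7/9≥1/2 ⇒ |1+2/9x|<|1−7/9x| ∀x<0 ⇒ stable on all of ℝ⁻.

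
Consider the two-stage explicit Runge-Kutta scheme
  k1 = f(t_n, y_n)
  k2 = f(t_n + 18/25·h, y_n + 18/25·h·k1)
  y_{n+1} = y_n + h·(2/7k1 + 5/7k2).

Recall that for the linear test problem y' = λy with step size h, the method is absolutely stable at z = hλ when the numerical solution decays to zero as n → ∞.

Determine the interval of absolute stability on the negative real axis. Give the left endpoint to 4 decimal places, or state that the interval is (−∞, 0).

(-1.9444, 0).

With y'=λy (z=hλ):
  k1=λy_n ⇒ h·k1=z·y_n;  k2=λ(1+18/25z)y_n ⇒ h·k2=z(1+18/25z)y_n
  y_{n+1}/y_n = 1 + 2/7z + 5/7z(1+18/25z) = 1 + z + 18/35z²
  Hence R(z) = 1 + z + 18/35z².

Need |R(x)|<1, x<0.
x=-0.83: |R|=0.5243
R=1: x+18/35x²=0 ⇒ x=−35/18=-1.9444; min R=1−1/(4·18/35)=0.5139>−1
Confirm numerically:
  x=-1.581: |R|=0.70449 <1
  x=-1.052: |R|=0.51716 <1
  x=-0.779: |R|=0.53309 <1
  x=-2.379: |R|=1.53167 >1
  x=-2.174: |R|=1.25666 >1
  x=-2.097: |R|=1.16452 >1
So |R|<1 on (-1.9444, 0).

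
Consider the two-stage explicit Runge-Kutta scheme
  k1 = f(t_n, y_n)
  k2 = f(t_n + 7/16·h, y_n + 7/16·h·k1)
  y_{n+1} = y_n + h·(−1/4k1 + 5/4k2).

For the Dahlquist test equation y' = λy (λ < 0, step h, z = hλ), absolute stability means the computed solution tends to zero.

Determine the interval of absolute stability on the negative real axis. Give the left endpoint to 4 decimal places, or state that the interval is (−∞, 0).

(-1.8286, 0).

Test eqn y'=λy, z=hλ:
  k1=λy_n ⇒ h·k1=z·y_n;  k2=λ(1+7/16z)y_n ⇒ h·k2=z(1+7/16z)y_n
  y_{n+1}/y_n = 1 − 1/4z + 5/4z(1+7/16z) = 1 + z + 35/64z²
  Hence R(z) = 1 + z + 35/64z².

Find x<0 with |R(x)|<1.
x=-1.56: |R|=0.7709
R=1: x+35/64x²=0 ⇒ x=−64/35=-1.8286; min R=1−1/(4·35/64)=0.5429>−1
Confirm numerically:
  x=-1.769: |R|=0.94237 <1
  x=-1.760: |R|=0.93400 <1
  x=-1.687: |R|=0.86939 <1
  x=-1.206: |R|=0.58939 <1
  x=-1.987: |R|=1.17215 >1
  x=-1.891: |R|=1.06456 >1
Interval (-1.8286, 0).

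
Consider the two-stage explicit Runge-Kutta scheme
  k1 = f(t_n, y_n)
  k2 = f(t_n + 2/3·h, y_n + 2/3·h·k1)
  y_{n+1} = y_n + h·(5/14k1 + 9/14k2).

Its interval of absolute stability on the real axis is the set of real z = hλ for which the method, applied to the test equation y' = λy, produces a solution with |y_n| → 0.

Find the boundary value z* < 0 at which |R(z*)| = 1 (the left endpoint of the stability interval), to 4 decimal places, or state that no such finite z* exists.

Test eqn y'=λy, z=hλ:
  k1=λy_n ⇒ h·k1=z·y_n;  k2=λ(1+2/3z)y_n ⇒ h·k2=z(1+2/3z)y_n
  y_{n+1}/y_n = 1 + 5/14z + 9/14z(1+2/3z) = 1 + z + 3/7z²
  so R(z) = 1 + z + 3/7z².

Find x<0 with |R(x)|<1.
x=-1.61: |R|=0.5009
R=1: x+3/7x²=0 ⇒ x=−7/3=-2.3333; min R=1−1/(4·3/7)=0.4167>−1
Confirm numerically:
  x=-2.014: |R|=0.72437 <1
  x=-1.828: |R|=0.60411 <1
  x=-1.748: |R|=0.56150 <1
  x=-1.237: |R|=0.41879 <1
  x=-2.800: |R|=1.56000 >1
  x=-2.761: |R|=1.50605 >1
  x=-2.669: |R|=1.38395 >1
Stable set (-2.3333, 0).

left endpoint -2.3333.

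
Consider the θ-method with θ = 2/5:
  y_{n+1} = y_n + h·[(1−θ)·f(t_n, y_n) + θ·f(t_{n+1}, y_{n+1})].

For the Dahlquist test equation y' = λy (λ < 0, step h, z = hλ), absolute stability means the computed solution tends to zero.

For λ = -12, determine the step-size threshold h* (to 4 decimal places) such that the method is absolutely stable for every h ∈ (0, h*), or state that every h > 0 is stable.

(-10.0000,0); λ=-12 ⇒ h* = (10)/12 = 0.8333.

On y'=λy, z=hλ:
  y_{n+1} = y_n + z·[3/5·y_n + 2/5·y_{n+1}] ⇒ (1 − 2/5z)y_{n+1} = (1 + 3/5z)y_n
  so R(z) = (1 + 3/5z)/(1 − 2/5z).

Find x<0 with |R(x)|<1.
x=-1.21: |R|=0.1846
R=−1: 1+3/5x = −1+2/5x ⇒ -1/5x=2 ⇒ x=2/(-1/5)=-10.0000
Confirm numerically:
  x=-5.013: |R|=0.66811 <1
  x=-4.613: |R|=0.62133 <1
  x=-4.492: |R|=0.60612 <1
  x=-4.148: |R|=0.55987 <1
  x=-10.345: |R|=1.01343 >1
  x=-10.251: |R|=1.00984 >1
So |R|<1 on (-10.0000, 0).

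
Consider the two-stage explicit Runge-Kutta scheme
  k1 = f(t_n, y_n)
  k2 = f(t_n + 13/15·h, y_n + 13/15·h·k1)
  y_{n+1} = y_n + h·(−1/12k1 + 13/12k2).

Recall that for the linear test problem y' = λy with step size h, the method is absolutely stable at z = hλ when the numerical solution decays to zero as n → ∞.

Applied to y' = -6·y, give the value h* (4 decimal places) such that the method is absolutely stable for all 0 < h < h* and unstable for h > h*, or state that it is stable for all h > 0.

Set f=λy, z=hλ:
  k1=λy_n ⇒ h·k1=z·y_n;  k2=λ(1+13/15z)y_n ⇒ h·k2=z(1+13/15z)y_n
  y_{n+1}/y_n = 1 − 1/12z + 13/12z(1+13/15z) = 1 + z + 169/180z²
  ⇒ R(z) = 1 + z + 169/180z².

Need |R(x)|<1, x<0.
x=-1.71: |R|=2.0354
R=1: x+169/180x²=0 ⇒ x=−180/169=-1.0651; min R=1−1/(4·169/180)=0.7337>−1
Confirm numerically:
  x=-1.044: |R|=0.97933 <1
  x=-0.813: |R|=0.80758 <1
  x=-0.647: |R|=0.74603 <1
  x=-0.447: |R|=0.74060 <1
  x=-1.425: |R|=1.48153 >1
  x=-1.217: |R|=1.17358 >1
  x=-1.179: |R|=1.12609 >1
Stable set (-1.0651, 0).

(-1.0651,0); λ=-6 ⇒ h* = (180/169)/6 = 0.1775.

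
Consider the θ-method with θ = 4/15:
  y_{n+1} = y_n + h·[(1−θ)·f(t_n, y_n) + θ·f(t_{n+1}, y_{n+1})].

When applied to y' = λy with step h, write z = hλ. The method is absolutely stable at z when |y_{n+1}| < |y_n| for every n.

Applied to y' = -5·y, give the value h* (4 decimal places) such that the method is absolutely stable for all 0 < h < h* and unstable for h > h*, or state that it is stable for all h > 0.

(-4.2857,0); λ=-5 ⇒ h* = (30/7)/5 = 0.8571.

With y'=λy (z=hλ):
  y_{n+1} = y_n + z·[11/15·y_n + 4/15·y_{n+1}] ⇒ (1 − 4/15z)y_{n+1} = (1 + 11/15z)y_n
  so R(z) = (1 + 11/15z)/(1 − 4/15z).

Find x<0 with |R(x)|<1.
x=-1.35: |R|=0.0074
R=−1: 1+11/15x = −1+4/15x ⇒ -7/15x=2 ⇒ x=2/(-7/15)=-4.2857
Confirm numerically:
  x=-3.856: |R|=0.90113 <1
  x=-2.860: |R|=0.62254 <1
  x=-2.340: |R|=0.44089 <1
  x=-1.965: |R|=0.28937 <1
  x=-4.810: |R|=1.10718 >1
  x=-4.473: |R|=1.03986 >1
Stable set (-4.2857, 0).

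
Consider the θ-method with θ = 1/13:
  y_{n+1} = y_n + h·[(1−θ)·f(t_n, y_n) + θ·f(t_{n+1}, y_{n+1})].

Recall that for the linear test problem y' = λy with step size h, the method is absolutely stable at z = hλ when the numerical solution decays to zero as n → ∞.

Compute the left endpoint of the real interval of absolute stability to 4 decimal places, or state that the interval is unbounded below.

z* = -2.3636.

On y'=λy, z=hλ:
  y_{n+1} = y_n + z·[12/13·y_n + 1/13·y_{n+1}] ⇒ (1 − 1/13z)y_{n+1} = (1 + 12/13z)y_n
  ⇒ R(z) = (1 + 12/13z)/(1 − 1/13z).

Solve |R(x)|<1 on ℝ⁻.
x=-1.29: |R|=0.1735
R=−1: 1+12/13x = −1+1/13x ⇒ -11/13x=2 ⇒ x=2/(-11/13)=-2.3636
Confirm numerically:
  x=-2.239: |R|=0.91003 <1
  x=-1.850: |R|=0.61953 <1
  x=-1.091: |R|=0.00653 <1
  x=-2.798: |R|=1.30244 >1
  x=-2.720: |R|=1.24936 >1
  x=-2.393: |R|=1.02098 >1
So |R|<1 on (-2.3636, 0).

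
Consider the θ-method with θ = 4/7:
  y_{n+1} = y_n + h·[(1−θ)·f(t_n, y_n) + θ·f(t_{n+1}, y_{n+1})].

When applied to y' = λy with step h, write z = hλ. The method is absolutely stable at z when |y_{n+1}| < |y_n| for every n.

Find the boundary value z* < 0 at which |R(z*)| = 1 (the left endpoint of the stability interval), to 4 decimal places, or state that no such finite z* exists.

On y'=λy, z=hλ:
  y_{n+1} = y_n + z·[3/7·y_n + 4/7·y_{n+1}] ⇒ (1 − 4/7z)y_{n+1} = (1 + 3/7z)y_n
  so R(z) = (1 + 3/7z)/(1 − 4/7z).

Need |R(x)|<1, x<0.
x=-1.36: |R|=0.2347
x=-2: |R|=0.0667
x=-10: |R|=0.4894
x=-100: |R|=0.7199
θ=4/7≥1/2 ⇒ |1+3/7x|<|1−4/7x| ∀x<0 ⇒ stable on all of ℝ⁻.

unbounded; (−∞, 0).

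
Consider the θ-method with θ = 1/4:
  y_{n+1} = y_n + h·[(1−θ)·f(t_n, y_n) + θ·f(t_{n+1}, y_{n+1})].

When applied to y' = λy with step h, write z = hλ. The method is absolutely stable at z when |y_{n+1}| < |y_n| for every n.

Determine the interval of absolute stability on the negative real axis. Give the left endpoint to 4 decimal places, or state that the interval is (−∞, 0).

On y'=λy, z=hλ:
  y_{n+1} = y_n + z·[3/4·y_n + 1/4·y_{n+1}] ⇒ (1 − 1/4z)y_{n+1} = (1 + 3/4z)y_n
  R(z) = (1 + 3/4z)/(1 − 1/4z).

Boundary: |R(x)|=1, x<0.
x=-0.63: |R|=0.4557
R=−1: 1+3/4x = −1+1/4x ⇒ -1/2x=2 ⇒ x=2/(-1/2)=-4.0000
Confirm numerically:
  x=-3.602: |R|=0.89529 <1
  x=-3.398: |R|=0.83725 <1
  x=-2.381: |R|=0.49256 <1
  x=-2.073: |R|=0.36539 <1
  x=-4.555: |R|=1.12975 >1
  x=-4.107: |R|=1.02640 >1
Interval (-4.0000, 0).

z∈(-4.0000,0).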